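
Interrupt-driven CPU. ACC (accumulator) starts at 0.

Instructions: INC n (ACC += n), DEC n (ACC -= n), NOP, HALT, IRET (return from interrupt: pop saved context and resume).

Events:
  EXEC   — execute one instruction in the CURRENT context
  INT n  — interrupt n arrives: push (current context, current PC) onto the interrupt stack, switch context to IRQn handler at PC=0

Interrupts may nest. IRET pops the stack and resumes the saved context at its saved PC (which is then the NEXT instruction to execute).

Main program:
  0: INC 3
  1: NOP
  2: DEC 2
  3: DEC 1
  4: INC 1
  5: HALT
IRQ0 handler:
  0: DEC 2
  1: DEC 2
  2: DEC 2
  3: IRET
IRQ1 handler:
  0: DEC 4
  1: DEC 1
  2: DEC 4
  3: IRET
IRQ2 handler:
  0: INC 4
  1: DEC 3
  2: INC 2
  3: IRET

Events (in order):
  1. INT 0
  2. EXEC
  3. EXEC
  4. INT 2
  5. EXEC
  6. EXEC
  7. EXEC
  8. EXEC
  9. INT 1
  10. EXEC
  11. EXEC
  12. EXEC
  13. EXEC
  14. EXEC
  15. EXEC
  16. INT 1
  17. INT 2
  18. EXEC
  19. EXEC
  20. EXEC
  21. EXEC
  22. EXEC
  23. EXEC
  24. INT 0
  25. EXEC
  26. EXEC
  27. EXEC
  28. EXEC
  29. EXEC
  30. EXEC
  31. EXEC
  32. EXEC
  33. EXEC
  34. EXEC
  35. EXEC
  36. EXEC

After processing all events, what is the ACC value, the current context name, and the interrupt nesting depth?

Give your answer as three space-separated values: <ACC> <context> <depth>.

Answer: -23 MAIN 0

Derivation:
Event 1 (INT 0): INT 0 arrives: push (MAIN, PC=0), enter IRQ0 at PC=0 (depth now 1)
Event 2 (EXEC): [IRQ0] PC=0: DEC 2 -> ACC=-2
Event 3 (EXEC): [IRQ0] PC=1: DEC 2 -> ACC=-4
Event 4 (INT 2): INT 2 arrives: push (IRQ0, PC=2), enter IRQ2 at PC=0 (depth now 2)
Event 5 (EXEC): [IRQ2] PC=0: INC 4 -> ACC=0
Event 6 (EXEC): [IRQ2] PC=1: DEC 3 -> ACC=-3
Event 7 (EXEC): [IRQ2] PC=2: INC 2 -> ACC=-1
Event 8 (EXEC): [IRQ2] PC=3: IRET -> resume IRQ0 at PC=2 (depth now 1)
Event 9 (INT 1): INT 1 arrives: push (IRQ0, PC=2), enter IRQ1 at PC=0 (depth now 2)
Event 10 (EXEC): [IRQ1] PC=0: DEC 4 -> ACC=-5
Event 11 (EXEC): [IRQ1] PC=1: DEC 1 -> ACC=-6
Event 12 (EXEC): [IRQ1] PC=2: DEC 4 -> ACC=-10
Event 13 (EXEC): [IRQ1] PC=3: IRET -> resume IRQ0 at PC=2 (depth now 1)
Event 14 (EXEC): [IRQ0] PC=2: DEC 2 -> ACC=-12
Event 15 (EXEC): [IRQ0] PC=3: IRET -> resume MAIN at PC=0 (depth now 0)
Event 16 (INT 1): INT 1 arrives: push (MAIN, PC=0), enter IRQ1 at PC=0 (depth now 1)
Event 17 (INT 2): INT 2 arrives: push (IRQ1, PC=0), enter IRQ2 at PC=0 (depth now 2)
Event 18 (EXEC): [IRQ2] PC=0: INC 4 -> ACC=-8
Event 19 (EXEC): [IRQ2] PC=1: DEC 3 -> ACC=-11
Event 20 (EXEC): [IRQ2] PC=2: INC 2 -> ACC=-9
Event 21 (EXEC): [IRQ2] PC=3: IRET -> resume IRQ1 at PC=0 (depth now 1)
Event 22 (EXEC): [IRQ1] PC=0: DEC 4 -> ACC=-13
Event 23 (EXEC): [IRQ1] PC=1: DEC 1 -> ACC=-14
Event 24 (INT 0): INT 0 arrives: push (IRQ1, PC=2), enter IRQ0 at PC=0 (depth now 2)
Event 25 (EXEC): [IRQ0] PC=0: DEC 2 -> ACC=-16
Event 26 (EXEC): [IRQ0] PC=1: DEC 2 -> ACC=-18
Event 27 (EXEC): [IRQ0] PC=2: DEC 2 -> ACC=-20
Event 28 (EXEC): [IRQ0] PC=3: IRET -> resume IRQ1 at PC=2 (depth now 1)
Event 29 (EXEC): [IRQ1] PC=2: DEC 4 -> ACC=-24
Event 30 (EXEC): [IRQ1] PC=3: IRET -> resume MAIN at PC=0 (depth now 0)
Event 31 (EXEC): [MAIN] PC=0: INC 3 -> ACC=-21
Event 32 (EXEC): [MAIN] PC=1: NOP
Event 33 (EXEC): [MAIN] PC=2: DEC 2 -> ACC=-23
Event 34 (EXEC): [MAIN] PC=3: DEC 1 -> ACC=-24
Event 35 (EXEC): [MAIN] PC=4: INC 1 -> ACC=-23
Event 36 (EXEC): [MAIN] PC=5: HALT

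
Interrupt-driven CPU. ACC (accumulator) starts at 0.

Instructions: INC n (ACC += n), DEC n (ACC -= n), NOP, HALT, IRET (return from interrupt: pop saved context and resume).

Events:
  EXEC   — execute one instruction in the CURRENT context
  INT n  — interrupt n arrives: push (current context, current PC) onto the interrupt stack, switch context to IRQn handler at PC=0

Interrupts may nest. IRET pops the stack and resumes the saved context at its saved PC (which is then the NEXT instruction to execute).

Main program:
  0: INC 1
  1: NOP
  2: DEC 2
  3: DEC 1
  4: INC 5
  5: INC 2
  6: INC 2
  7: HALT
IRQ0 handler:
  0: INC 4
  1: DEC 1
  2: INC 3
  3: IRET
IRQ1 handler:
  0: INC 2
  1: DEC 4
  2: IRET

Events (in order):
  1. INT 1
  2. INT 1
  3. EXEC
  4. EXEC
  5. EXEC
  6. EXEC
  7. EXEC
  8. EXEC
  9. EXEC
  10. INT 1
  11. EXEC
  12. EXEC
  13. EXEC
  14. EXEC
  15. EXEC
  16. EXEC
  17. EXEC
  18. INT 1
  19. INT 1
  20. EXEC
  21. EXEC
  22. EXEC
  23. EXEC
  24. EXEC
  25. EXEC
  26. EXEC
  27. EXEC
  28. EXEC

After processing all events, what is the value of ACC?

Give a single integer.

Answer: -3

Derivation:
Event 1 (INT 1): INT 1 arrives: push (MAIN, PC=0), enter IRQ1 at PC=0 (depth now 1)
Event 2 (INT 1): INT 1 arrives: push (IRQ1, PC=0), enter IRQ1 at PC=0 (depth now 2)
Event 3 (EXEC): [IRQ1] PC=0: INC 2 -> ACC=2
Event 4 (EXEC): [IRQ1] PC=1: DEC 4 -> ACC=-2
Event 5 (EXEC): [IRQ1] PC=2: IRET -> resume IRQ1 at PC=0 (depth now 1)
Event 6 (EXEC): [IRQ1] PC=0: INC 2 -> ACC=0
Event 7 (EXEC): [IRQ1] PC=1: DEC 4 -> ACC=-4
Event 8 (EXEC): [IRQ1] PC=2: IRET -> resume MAIN at PC=0 (depth now 0)
Event 9 (EXEC): [MAIN] PC=0: INC 1 -> ACC=-3
Event 10 (INT 1): INT 1 arrives: push (MAIN, PC=1), enter IRQ1 at PC=0 (depth now 1)
Event 11 (EXEC): [IRQ1] PC=0: INC 2 -> ACC=-1
Event 12 (EXEC): [IRQ1] PC=1: DEC 4 -> ACC=-5
Event 13 (EXEC): [IRQ1] PC=2: IRET -> resume MAIN at PC=1 (depth now 0)
Event 14 (EXEC): [MAIN] PC=1: NOP
Event 15 (EXEC): [MAIN] PC=2: DEC 2 -> ACC=-7
Event 16 (EXEC): [MAIN] PC=3: DEC 1 -> ACC=-8
Event 17 (EXEC): [MAIN] PC=4: INC 5 -> ACC=-3
Event 18 (INT 1): INT 1 arrives: push (MAIN, PC=5), enter IRQ1 at PC=0 (depth now 1)
Event 19 (INT 1): INT 1 arrives: push (IRQ1, PC=0), enter IRQ1 at PC=0 (depth now 2)
Event 20 (EXEC): [IRQ1] PC=0: INC 2 -> ACC=-1
Event 21 (EXEC): [IRQ1] PC=1: DEC 4 -> ACC=-5
Event 22 (EXEC): [IRQ1] PC=2: IRET -> resume IRQ1 at PC=0 (depth now 1)
Event 23 (EXEC): [IRQ1] PC=0: INC 2 -> ACC=-3
Event 24 (EXEC): [IRQ1] PC=1: DEC 4 -> ACC=-7
Event 25 (EXEC): [IRQ1] PC=2: IRET -> resume MAIN at PC=5 (depth now 0)
Event 26 (EXEC): [MAIN] PC=5: INC 2 -> ACC=-5
Event 27 (EXEC): [MAIN] PC=6: INC 2 -> ACC=-3
Event 28 (EXEC): [MAIN] PC=7: HALT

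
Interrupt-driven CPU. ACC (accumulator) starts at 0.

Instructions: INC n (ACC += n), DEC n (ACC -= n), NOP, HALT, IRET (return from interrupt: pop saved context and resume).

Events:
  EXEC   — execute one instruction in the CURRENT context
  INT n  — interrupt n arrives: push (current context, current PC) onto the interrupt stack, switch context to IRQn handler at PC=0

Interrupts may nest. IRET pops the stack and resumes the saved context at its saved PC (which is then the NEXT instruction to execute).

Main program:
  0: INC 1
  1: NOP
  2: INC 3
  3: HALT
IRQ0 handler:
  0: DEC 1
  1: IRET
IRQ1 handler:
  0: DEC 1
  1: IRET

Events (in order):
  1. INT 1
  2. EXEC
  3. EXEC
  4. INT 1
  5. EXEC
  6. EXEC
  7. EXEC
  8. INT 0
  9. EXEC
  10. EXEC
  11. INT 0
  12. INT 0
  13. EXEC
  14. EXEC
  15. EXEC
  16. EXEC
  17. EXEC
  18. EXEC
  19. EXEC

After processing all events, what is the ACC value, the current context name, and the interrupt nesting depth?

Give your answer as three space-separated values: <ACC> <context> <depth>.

Answer: -1 MAIN 0

Derivation:
Event 1 (INT 1): INT 1 arrives: push (MAIN, PC=0), enter IRQ1 at PC=0 (depth now 1)
Event 2 (EXEC): [IRQ1] PC=0: DEC 1 -> ACC=-1
Event 3 (EXEC): [IRQ1] PC=1: IRET -> resume MAIN at PC=0 (depth now 0)
Event 4 (INT 1): INT 1 arrives: push (MAIN, PC=0), enter IRQ1 at PC=0 (depth now 1)
Event 5 (EXEC): [IRQ1] PC=0: DEC 1 -> ACC=-2
Event 6 (EXEC): [IRQ1] PC=1: IRET -> resume MAIN at PC=0 (depth now 0)
Event 7 (EXEC): [MAIN] PC=0: INC 1 -> ACC=-1
Event 8 (INT 0): INT 0 arrives: push (MAIN, PC=1), enter IRQ0 at PC=0 (depth now 1)
Event 9 (EXEC): [IRQ0] PC=0: DEC 1 -> ACC=-2
Event 10 (EXEC): [IRQ0] PC=1: IRET -> resume MAIN at PC=1 (depth now 0)
Event 11 (INT 0): INT 0 arrives: push (MAIN, PC=1), enter IRQ0 at PC=0 (depth now 1)
Event 12 (INT 0): INT 0 arrives: push (IRQ0, PC=0), enter IRQ0 at PC=0 (depth now 2)
Event 13 (EXEC): [IRQ0] PC=0: DEC 1 -> ACC=-3
Event 14 (EXEC): [IRQ0] PC=1: IRET -> resume IRQ0 at PC=0 (depth now 1)
Event 15 (EXEC): [IRQ0] PC=0: DEC 1 -> ACC=-4
Event 16 (EXEC): [IRQ0] PC=1: IRET -> resume MAIN at PC=1 (depth now 0)
Event 17 (EXEC): [MAIN] PC=1: NOP
Event 18 (EXEC): [MAIN] PC=2: INC 3 -> ACC=-1
Event 19 (EXEC): [MAIN] PC=3: HALT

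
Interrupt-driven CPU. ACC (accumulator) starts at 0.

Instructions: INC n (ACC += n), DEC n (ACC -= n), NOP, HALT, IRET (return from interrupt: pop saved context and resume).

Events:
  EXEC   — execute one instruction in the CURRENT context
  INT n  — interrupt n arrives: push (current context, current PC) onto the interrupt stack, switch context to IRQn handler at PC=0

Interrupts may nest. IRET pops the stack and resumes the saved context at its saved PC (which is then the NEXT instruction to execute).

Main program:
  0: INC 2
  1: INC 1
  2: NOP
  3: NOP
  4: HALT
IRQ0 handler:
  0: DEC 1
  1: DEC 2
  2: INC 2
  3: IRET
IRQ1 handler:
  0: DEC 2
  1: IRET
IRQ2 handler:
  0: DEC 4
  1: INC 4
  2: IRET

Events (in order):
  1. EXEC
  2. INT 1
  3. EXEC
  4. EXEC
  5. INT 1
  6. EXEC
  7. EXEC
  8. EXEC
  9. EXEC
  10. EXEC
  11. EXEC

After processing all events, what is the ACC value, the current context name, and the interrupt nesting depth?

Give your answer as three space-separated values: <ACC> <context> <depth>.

Event 1 (EXEC): [MAIN] PC=0: INC 2 -> ACC=2
Event 2 (INT 1): INT 1 arrives: push (MAIN, PC=1), enter IRQ1 at PC=0 (depth now 1)
Event 3 (EXEC): [IRQ1] PC=0: DEC 2 -> ACC=0
Event 4 (EXEC): [IRQ1] PC=1: IRET -> resume MAIN at PC=1 (depth now 0)
Event 5 (INT 1): INT 1 arrives: push (MAIN, PC=1), enter IRQ1 at PC=0 (depth now 1)
Event 6 (EXEC): [IRQ1] PC=0: DEC 2 -> ACC=-2
Event 7 (EXEC): [IRQ1] PC=1: IRET -> resume MAIN at PC=1 (depth now 0)
Event 8 (EXEC): [MAIN] PC=1: INC 1 -> ACC=-1
Event 9 (EXEC): [MAIN] PC=2: NOP
Event 10 (EXEC): [MAIN] PC=3: NOP
Event 11 (EXEC): [MAIN] PC=4: HALT

Answer: -1 MAIN 0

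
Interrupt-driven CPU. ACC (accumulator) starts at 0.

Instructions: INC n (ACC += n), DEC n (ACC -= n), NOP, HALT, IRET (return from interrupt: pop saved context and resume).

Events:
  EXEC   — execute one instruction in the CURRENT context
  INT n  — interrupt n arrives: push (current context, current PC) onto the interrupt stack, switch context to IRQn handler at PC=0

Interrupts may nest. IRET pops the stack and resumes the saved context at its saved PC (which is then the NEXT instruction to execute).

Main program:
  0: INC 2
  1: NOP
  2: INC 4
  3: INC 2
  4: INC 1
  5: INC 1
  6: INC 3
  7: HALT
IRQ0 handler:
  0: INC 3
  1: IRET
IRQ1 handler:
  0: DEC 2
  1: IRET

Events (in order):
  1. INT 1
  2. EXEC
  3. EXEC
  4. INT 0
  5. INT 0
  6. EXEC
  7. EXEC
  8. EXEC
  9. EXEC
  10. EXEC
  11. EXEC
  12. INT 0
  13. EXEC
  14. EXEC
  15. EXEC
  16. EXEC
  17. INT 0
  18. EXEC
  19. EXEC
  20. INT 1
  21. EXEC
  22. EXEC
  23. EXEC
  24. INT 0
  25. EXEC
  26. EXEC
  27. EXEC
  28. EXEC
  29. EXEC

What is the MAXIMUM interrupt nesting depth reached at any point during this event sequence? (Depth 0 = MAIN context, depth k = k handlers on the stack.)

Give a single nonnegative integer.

Answer: 2

Derivation:
Event 1 (INT 1): INT 1 arrives: push (MAIN, PC=0), enter IRQ1 at PC=0 (depth now 1) [depth=1]
Event 2 (EXEC): [IRQ1] PC=0: DEC 2 -> ACC=-2 [depth=1]
Event 3 (EXEC): [IRQ1] PC=1: IRET -> resume MAIN at PC=0 (depth now 0) [depth=0]
Event 4 (INT 0): INT 0 arrives: push (MAIN, PC=0), enter IRQ0 at PC=0 (depth now 1) [depth=1]
Event 5 (INT 0): INT 0 arrives: push (IRQ0, PC=0), enter IRQ0 at PC=0 (depth now 2) [depth=2]
Event 6 (EXEC): [IRQ0] PC=0: INC 3 -> ACC=1 [depth=2]
Event 7 (EXEC): [IRQ0] PC=1: IRET -> resume IRQ0 at PC=0 (depth now 1) [depth=1]
Event 8 (EXEC): [IRQ0] PC=0: INC 3 -> ACC=4 [depth=1]
Event 9 (EXEC): [IRQ0] PC=1: IRET -> resume MAIN at PC=0 (depth now 0) [depth=0]
Event 10 (EXEC): [MAIN] PC=0: INC 2 -> ACC=6 [depth=0]
Event 11 (EXEC): [MAIN] PC=1: NOP [depth=0]
Event 12 (INT 0): INT 0 arrives: push (MAIN, PC=2), enter IRQ0 at PC=0 (depth now 1) [depth=1]
Event 13 (EXEC): [IRQ0] PC=0: INC 3 -> ACC=9 [depth=1]
Event 14 (EXEC): [IRQ0] PC=1: IRET -> resume MAIN at PC=2 (depth now 0) [depth=0]
Event 15 (EXEC): [MAIN] PC=2: INC 4 -> ACC=13 [depth=0]
Event 16 (EXEC): [MAIN] PC=3: INC 2 -> ACC=15 [depth=0]
Event 17 (INT 0): INT 0 arrives: push (MAIN, PC=4), enter IRQ0 at PC=0 (depth now 1) [depth=1]
Event 18 (EXEC): [IRQ0] PC=0: INC 3 -> ACC=18 [depth=1]
Event 19 (EXEC): [IRQ0] PC=1: IRET -> resume MAIN at PC=4 (depth now 0) [depth=0]
Event 20 (INT 1): INT 1 arrives: push (MAIN, PC=4), enter IRQ1 at PC=0 (depth now 1) [depth=1]
Event 21 (EXEC): [IRQ1] PC=0: DEC 2 -> ACC=16 [depth=1]
Event 22 (EXEC): [IRQ1] PC=1: IRET -> resume MAIN at PC=4 (depth now 0) [depth=0]
Event 23 (EXEC): [MAIN] PC=4: INC 1 -> ACC=17 [depth=0]
Event 24 (INT 0): INT 0 arrives: push (MAIN, PC=5), enter IRQ0 at PC=0 (depth now 1) [depth=1]
Event 25 (EXEC): [IRQ0] PC=0: INC 3 -> ACC=20 [depth=1]
Event 26 (EXEC): [IRQ0] PC=1: IRET -> resume MAIN at PC=5 (depth now 0) [depth=0]
Event 27 (EXEC): [MAIN] PC=5: INC 1 -> ACC=21 [depth=0]
Event 28 (EXEC): [MAIN] PC=6: INC 3 -> ACC=24 [depth=0]
Event 29 (EXEC): [MAIN] PC=7: HALT [depth=0]
Max depth observed: 2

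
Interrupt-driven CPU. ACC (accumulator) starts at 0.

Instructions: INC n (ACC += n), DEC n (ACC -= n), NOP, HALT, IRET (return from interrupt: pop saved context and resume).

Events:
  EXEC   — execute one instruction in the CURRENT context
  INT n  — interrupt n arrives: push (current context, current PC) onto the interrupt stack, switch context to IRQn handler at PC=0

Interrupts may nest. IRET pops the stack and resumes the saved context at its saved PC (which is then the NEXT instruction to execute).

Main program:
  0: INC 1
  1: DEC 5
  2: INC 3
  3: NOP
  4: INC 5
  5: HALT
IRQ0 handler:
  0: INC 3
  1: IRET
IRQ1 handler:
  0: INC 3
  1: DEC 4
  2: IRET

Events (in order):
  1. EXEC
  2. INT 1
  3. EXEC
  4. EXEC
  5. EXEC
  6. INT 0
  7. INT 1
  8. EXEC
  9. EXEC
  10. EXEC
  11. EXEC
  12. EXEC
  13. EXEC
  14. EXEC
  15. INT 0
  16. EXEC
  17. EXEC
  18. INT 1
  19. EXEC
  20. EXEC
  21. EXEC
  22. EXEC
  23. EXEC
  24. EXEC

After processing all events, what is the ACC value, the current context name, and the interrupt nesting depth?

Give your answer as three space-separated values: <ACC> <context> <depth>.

Answer: 7 MAIN 0

Derivation:
Event 1 (EXEC): [MAIN] PC=0: INC 1 -> ACC=1
Event 2 (INT 1): INT 1 arrives: push (MAIN, PC=1), enter IRQ1 at PC=0 (depth now 1)
Event 3 (EXEC): [IRQ1] PC=0: INC 3 -> ACC=4
Event 4 (EXEC): [IRQ1] PC=1: DEC 4 -> ACC=0
Event 5 (EXEC): [IRQ1] PC=2: IRET -> resume MAIN at PC=1 (depth now 0)
Event 6 (INT 0): INT 0 arrives: push (MAIN, PC=1), enter IRQ0 at PC=0 (depth now 1)
Event 7 (INT 1): INT 1 arrives: push (IRQ0, PC=0), enter IRQ1 at PC=0 (depth now 2)
Event 8 (EXEC): [IRQ1] PC=0: INC 3 -> ACC=3
Event 9 (EXEC): [IRQ1] PC=1: DEC 4 -> ACC=-1
Event 10 (EXEC): [IRQ1] PC=2: IRET -> resume IRQ0 at PC=0 (depth now 1)
Event 11 (EXEC): [IRQ0] PC=0: INC 3 -> ACC=2
Event 12 (EXEC): [IRQ0] PC=1: IRET -> resume MAIN at PC=1 (depth now 0)
Event 13 (EXEC): [MAIN] PC=1: DEC 5 -> ACC=-3
Event 14 (EXEC): [MAIN] PC=2: INC 3 -> ACC=0
Event 15 (INT 0): INT 0 arrives: push (MAIN, PC=3), enter IRQ0 at PC=0 (depth now 1)
Event 16 (EXEC): [IRQ0] PC=0: INC 3 -> ACC=3
Event 17 (EXEC): [IRQ0] PC=1: IRET -> resume MAIN at PC=3 (depth now 0)
Event 18 (INT 1): INT 1 arrives: push (MAIN, PC=3), enter IRQ1 at PC=0 (depth now 1)
Event 19 (EXEC): [IRQ1] PC=0: INC 3 -> ACC=6
Event 20 (EXEC): [IRQ1] PC=1: DEC 4 -> ACC=2
Event 21 (EXEC): [IRQ1] PC=2: IRET -> resume MAIN at PC=3 (depth now 0)
Event 22 (EXEC): [MAIN] PC=3: NOP
Event 23 (EXEC): [MAIN] PC=4: INC 5 -> ACC=7
Event 24 (EXEC): [MAIN] PC=5: HALT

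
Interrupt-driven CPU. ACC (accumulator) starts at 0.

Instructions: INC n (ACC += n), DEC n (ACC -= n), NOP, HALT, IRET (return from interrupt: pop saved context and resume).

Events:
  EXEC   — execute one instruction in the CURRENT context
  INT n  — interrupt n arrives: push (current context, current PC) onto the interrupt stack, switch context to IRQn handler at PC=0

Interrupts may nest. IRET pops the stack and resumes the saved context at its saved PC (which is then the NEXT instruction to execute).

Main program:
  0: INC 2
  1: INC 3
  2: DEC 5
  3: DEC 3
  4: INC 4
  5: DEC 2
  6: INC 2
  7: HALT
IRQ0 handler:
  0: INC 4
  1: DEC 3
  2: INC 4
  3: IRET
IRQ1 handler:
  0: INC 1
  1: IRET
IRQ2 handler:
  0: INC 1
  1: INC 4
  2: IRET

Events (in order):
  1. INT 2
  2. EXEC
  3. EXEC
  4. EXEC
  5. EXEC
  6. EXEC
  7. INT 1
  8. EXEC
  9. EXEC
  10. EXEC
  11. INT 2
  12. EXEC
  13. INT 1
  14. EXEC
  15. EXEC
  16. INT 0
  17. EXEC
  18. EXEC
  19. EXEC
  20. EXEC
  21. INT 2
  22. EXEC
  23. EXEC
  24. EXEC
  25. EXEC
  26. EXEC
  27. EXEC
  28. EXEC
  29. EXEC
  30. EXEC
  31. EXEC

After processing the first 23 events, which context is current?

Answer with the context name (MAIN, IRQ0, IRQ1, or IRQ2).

Answer: IRQ2

Derivation:
Event 1 (INT 2): INT 2 arrives: push (MAIN, PC=0), enter IRQ2 at PC=0 (depth now 1)
Event 2 (EXEC): [IRQ2] PC=0: INC 1 -> ACC=1
Event 3 (EXEC): [IRQ2] PC=1: INC 4 -> ACC=5
Event 4 (EXEC): [IRQ2] PC=2: IRET -> resume MAIN at PC=0 (depth now 0)
Event 5 (EXEC): [MAIN] PC=0: INC 2 -> ACC=7
Event 6 (EXEC): [MAIN] PC=1: INC 3 -> ACC=10
Event 7 (INT 1): INT 1 arrives: push (MAIN, PC=2), enter IRQ1 at PC=0 (depth now 1)
Event 8 (EXEC): [IRQ1] PC=0: INC 1 -> ACC=11
Event 9 (EXEC): [IRQ1] PC=1: IRET -> resume MAIN at PC=2 (depth now 0)
Event 10 (EXEC): [MAIN] PC=2: DEC 5 -> ACC=6
Event 11 (INT 2): INT 2 arrives: push (MAIN, PC=3), enter IRQ2 at PC=0 (depth now 1)
Event 12 (EXEC): [IRQ2] PC=0: INC 1 -> ACC=7
Event 13 (INT 1): INT 1 arrives: push (IRQ2, PC=1), enter IRQ1 at PC=0 (depth now 2)
Event 14 (EXEC): [IRQ1] PC=0: INC 1 -> ACC=8
Event 15 (EXEC): [IRQ1] PC=1: IRET -> resume IRQ2 at PC=1 (depth now 1)
Event 16 (INT 0): INT 0 arrives: push (IRQ2, PC=1), enter IRQ0 at PC=0 (depth now 2)
Event 17 (EXEC): [IRQ0] PC=0: INC 4 -> ACC=12
Event 18 (EXEC): [IRQ0] PC=1: DEC 3 -> ACC=9
Event 19 (EXEC): [IRQ0] PC=2: INC 4 -> ACC=13
Event 20 (EXEC): [IRQ0] PC=3: IRET -> resume IRQ2 at PC=1 (depth now 1)
Event 21 (INT 2): INT 2 arrives: push (IRQ2, PC=1), enter IRQ2 at PC=0 (depth now 2)
Event 22 (EXEC): [IRQ2] PC=0: INC 1 -> ACC=14
Event 23 (EXEC): [IRQ2] PC=1: INC 4 -> ACC=18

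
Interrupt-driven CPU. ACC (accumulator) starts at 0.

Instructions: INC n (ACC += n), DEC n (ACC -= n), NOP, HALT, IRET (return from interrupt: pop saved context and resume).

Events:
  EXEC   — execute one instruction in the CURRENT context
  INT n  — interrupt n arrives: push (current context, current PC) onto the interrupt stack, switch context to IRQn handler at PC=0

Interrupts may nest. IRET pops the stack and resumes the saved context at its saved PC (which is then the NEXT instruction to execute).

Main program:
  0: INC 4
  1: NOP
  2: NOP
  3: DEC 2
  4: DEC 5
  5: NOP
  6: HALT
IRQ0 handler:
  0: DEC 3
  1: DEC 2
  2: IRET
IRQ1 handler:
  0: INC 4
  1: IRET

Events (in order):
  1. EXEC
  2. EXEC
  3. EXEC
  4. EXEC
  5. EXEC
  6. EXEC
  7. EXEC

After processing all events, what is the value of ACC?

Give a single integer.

Event 1 (EXEC): [MAIN] PC=0: INC 4 -> ACC=4
Event 2 (EXEC): [MAIN] PC=1: NOP
Event 3 (EXEC): [MAIN] PC=2: NOP
Event 4 (EXEC): [MAIN] PC=3: DEC 2 -> ACC=2
Event 5 (EXEC): [MAIN] PC=4: DEC 5 -> ACC=-3
Event 6 (EXEC): [MAIN] PC=5: NOP
Event 7 (EXEC): [MAIN] PC=6: HALT

Answer: -3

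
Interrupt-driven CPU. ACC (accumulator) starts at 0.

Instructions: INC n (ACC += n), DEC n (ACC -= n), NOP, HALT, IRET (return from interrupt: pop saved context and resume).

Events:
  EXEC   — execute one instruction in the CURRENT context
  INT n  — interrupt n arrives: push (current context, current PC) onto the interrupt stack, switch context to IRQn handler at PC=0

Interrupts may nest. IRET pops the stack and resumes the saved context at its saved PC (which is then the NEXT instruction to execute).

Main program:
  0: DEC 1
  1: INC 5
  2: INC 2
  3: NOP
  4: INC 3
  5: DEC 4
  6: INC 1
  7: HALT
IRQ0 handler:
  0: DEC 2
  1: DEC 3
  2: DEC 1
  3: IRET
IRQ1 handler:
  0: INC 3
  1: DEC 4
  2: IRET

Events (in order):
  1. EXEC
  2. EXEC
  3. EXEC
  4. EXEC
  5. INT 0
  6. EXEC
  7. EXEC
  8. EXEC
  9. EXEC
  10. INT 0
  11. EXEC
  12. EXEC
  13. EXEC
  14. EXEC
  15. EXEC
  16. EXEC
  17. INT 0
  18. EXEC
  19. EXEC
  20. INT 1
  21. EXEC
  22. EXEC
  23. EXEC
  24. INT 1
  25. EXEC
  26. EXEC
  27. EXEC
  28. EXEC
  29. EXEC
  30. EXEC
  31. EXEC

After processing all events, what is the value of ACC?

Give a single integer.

Event 1 (EXEC): [MAIN] PC=0: DEC 1 -> ACC=-1
Event 2 (EXEC): [MAIN] PC=1: INC 5 -> ACC=4
Event 3 (EXEC): [MAIN] PC=2: INC 2 -> ACC=6
Event 4 (EXEC): [MAIN] PC=3: NOP
Event 5 (INT 0): INT 0 arrives: push (MAIN, PC=4), enter IRQ0 at PC=0 (depth now 1)
Event 6 (EXEC): [IRQ0] PC=0: DEC 2 -> ACC=4
Event 7 (EXEC): [IRQ0] PC=1: DEC 3 -> ACC=1
Event 8 (EXEC): [IRQ0] PC=2: DEC 1 -> ACC=0
Event 9 (EXEC): [IRQ0] PC=3: IRET -> resume MAIN at PC=4 (depth now 0)
Event 10 (INT 0): INT 0 arrives: push (MAIN, PC=4), enter IRQ0 at PC=0 (depth now 1)
Event 11 (EXEC): [IRQ0] PC=0: DEC 2 -> ACC=-2
Event 12 (EXEC): [IRQ0] PC=1: DEC 3 -> ACC=-5
Event 13 (EXEC): [IRQ0] PC=2: DEC 1 -> ACC=-6
Event 14 (EXEC): [IRQ0] PC=3: IRET -> resume MAIN at PC=4 (depth now 0)
Event 15 (EXEC): [MAIN] PC=4: INC 3 -> ACC=-3
Event 16 (EXEC): [MAIN] PC=5: DEC 4 -> ACC=-7
Event 17 (INT 0): INT 0 arrives: push (MAIN, PC=6), enter IRQ0 at PC=0 (depth now 1)
Event 18 (EXEC): [IRQ0] PC=0: DEC 2 -> ACC=-9
Event 19 (EXEC): [IRQ0] PC=1: DEC 3 -> ACC=-12
Event 20 (INT 1): INT 1 arrives: push (IRQ0, PC=2), enter IRQ1 at PC=0 (depth now 2)
Event 21 (EXEC): [IRQ1] PC=0: INC 3 -> ACC=-9
Event 22 (EXEC): [IRQ1] PC=1: DEC 4 -> ACC=-13
Event 23 (EXEC): [IRQ1] PC=2: IRET -> resume IRQ0 at PC=2 (depth now 1)
Event 24 (INT 1): INT 1 arrives: push (IRQ0, PC=2), enter IRQ1 at PC=0 (depth now 2)
Event 25 (EXEC): [IRQ1] PC=0: INC 3 -> ACC=-10
Event 26 (EXEC): [IRQ1] PC=1: DEC 4 -> ACC=-14
Event 27 (EXEC): [IRQ1] PC=2: IRET -> resume IRQ0 at PC=2 (depth now 1)
Event 28 (EXEC): [IRQ0] PC=2: DEC 1 -> ACC=-15
Event 29 (EXEC): [IRQ0] PC=3: IRET -> resume MAIN at PC=6 (depth now 0)
Event 30 (EXEC): [MAIN] PC=6: INC 1 -> ACC=-14
Event 31 (EXEC): [MAIN] PC=7: HALT

Answer: -14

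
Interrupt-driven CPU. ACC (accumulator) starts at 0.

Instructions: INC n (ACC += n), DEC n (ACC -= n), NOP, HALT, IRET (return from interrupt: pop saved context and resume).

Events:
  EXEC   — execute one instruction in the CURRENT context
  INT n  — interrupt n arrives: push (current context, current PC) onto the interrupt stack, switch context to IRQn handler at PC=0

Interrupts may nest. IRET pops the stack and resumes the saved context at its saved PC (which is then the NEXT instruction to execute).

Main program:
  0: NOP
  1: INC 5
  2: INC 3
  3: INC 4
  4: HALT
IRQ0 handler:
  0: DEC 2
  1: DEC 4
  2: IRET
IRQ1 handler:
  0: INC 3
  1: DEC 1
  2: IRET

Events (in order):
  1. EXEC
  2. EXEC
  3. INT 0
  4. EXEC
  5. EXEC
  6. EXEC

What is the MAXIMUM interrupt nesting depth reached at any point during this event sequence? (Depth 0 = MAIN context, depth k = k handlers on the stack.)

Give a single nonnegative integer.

Answer: 1

Derivation:
Event 1 (EXEC): [MAIN] PC=0: NOP [depth=0]
Event 2 (EXEC): [MAIN] PC=1: INC 5 -> ACC=5 [depth=0]
Event 3 (INT 0): INT 0 arrives: push (MAIN, PC=2), enter IRQ0 at PC=0 (depth now 1) [depth=1]
Event 4 (EXEC): [IRQ0] PC=0: DEC 2 -> ACC=3 [depth=1]
Event 5 (EXEC): [IRQ0] PC=1: DEC 4 -> ACC=-1 [depth=1]
Event 6 (EXEC): [IRQ0] PC=2: IRET -> resume MAIN at PC=2 (depth now 0) [depth=0]
Max depth observed: 1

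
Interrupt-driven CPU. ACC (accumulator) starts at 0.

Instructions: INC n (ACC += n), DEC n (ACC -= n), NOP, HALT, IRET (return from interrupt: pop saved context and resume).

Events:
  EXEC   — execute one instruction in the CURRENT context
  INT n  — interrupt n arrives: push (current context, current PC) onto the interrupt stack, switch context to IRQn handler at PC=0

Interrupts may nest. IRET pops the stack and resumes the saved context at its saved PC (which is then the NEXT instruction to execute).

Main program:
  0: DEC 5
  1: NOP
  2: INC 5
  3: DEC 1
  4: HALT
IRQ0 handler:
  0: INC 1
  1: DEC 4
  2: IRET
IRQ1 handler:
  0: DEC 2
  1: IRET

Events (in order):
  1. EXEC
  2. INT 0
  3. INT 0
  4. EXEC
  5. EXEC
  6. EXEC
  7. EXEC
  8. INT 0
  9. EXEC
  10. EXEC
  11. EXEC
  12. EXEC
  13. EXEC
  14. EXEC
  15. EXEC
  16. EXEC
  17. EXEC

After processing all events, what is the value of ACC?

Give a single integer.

Event 1 (EXEC): [MAIN] PC=0: DEC 5 -> ACC=-5
Event 2 (INT 0): INT 0 arrives: push (MAIN, PC=1), enter IRQ0 at PC=0 (depth now 1)
Event 3 (INT 0): INT 0 arrives: push (IRQ0, PC=0), enter IRQ0 at PC=0 (depth now 2)
Event 4 (EXEC): [IRQ0] PC=0: INC 1 -> ACC=-4
Event 5 (EXEC): [IRQ0] PC=1: DEC 4 -> ACC=-8
Event 6 (EXEC): [IRQ0] PC=2: IRET -> resume IRQ0 at PC=0 (depth now 1)
Event 7 (EXEC): [IRQ0] PC=0: INC 1 -> ACC=-7
Event 8 (INT 0): INT 0 arrives: push (IRQ0, PC=1), enter IRQ0 at PC=0 (depth now 2)
Event 9 (EXEC): [IRQ0] PC=0: INC 1 -> ACC=-6
Event 10 (EXEC): [IRQ0] PC=1: DEC 4 -> ACC=-10
Event 11 (EXEC): [IRQ0] PC=2: IRET -> resume IRQ0 at PC=1 (depth now 1)
Event 12 (EXEC): [IRQ0] PC=1: DEC 4 -> ACC=-14
Event 13 (EXEC): [IRQ0] PC=2: IRET -> resume MAIN at PC=1 (depth now 0)
Event 14 (EXEC): [MAIN] PC=1: NOP
Event 15 (EXEC): [MAIN] PC=2: INC 5 -> ACC=-9
Event 16 (EXEC): [MAIN] PC=3: DEC 1 -> ACC=-10
Event 17 (EXEC): [MAIN] PC=4: HALT

Answer: -10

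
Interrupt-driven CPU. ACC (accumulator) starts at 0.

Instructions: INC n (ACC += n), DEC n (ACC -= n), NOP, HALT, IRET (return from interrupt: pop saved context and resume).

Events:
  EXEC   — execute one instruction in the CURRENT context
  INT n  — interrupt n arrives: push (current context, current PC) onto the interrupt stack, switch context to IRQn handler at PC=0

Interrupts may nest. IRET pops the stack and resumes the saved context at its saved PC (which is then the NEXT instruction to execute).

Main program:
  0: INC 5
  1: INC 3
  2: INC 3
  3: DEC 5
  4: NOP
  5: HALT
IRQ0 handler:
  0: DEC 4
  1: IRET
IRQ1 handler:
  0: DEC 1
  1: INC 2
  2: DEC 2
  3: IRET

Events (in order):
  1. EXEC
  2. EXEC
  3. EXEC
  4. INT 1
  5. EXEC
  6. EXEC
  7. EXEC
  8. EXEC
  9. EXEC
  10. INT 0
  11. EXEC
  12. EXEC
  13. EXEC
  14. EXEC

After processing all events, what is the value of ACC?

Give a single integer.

Answer: 1

Derivation:
Event 1 (EXEC): [MAIN] PC=0: INC 5 -> ACC=5
Event 2 (EXEC): [MAIN] PC=1: INC 3 -> ACC=8
Event 3 (EXEC): [MAIN] PC=2: INC 3 -> ACC=11
Event 4 (INT 1): INT 1 arrives: push (MAIN, PC=3), enter IRQ1 at PC=0 (depth now 1)
Event 5 (EXEC): [IRQ1] PC=0: DEC 1 -> ACC=10
Event 6 (EXEC): [IRQ1] PC=1: INC 2 -> ACC=12
Event 7 (EXEC): [IRQ1] PC=2: DEC 2 -> ACC=10
Event 8 (EXEC): [IRQ1] PC=3: IRET -> resume MAIN at PC=3 (depth now 0)
Event 9 (EXEC): [MAIN] PC=3: DEC 5 -> ACC=5
Event 10 (INT 0): INT 0 arrives: push (MAIN, PC=4), enter IRQ0 at PC=0 (depth now 1)
Event 11 (EXEC): [IRQ0] PC=0: DEC 4 -> ACC=1
Event 12 (EXEC): [IRQ0] PC=1: IRET -> resume MAIN at PC=4 (depth now 0)
Event 13 (EXEC): [MAIN] PC=4: NOP
Event 14 (EXEC): [MAIN] PC=5: HALT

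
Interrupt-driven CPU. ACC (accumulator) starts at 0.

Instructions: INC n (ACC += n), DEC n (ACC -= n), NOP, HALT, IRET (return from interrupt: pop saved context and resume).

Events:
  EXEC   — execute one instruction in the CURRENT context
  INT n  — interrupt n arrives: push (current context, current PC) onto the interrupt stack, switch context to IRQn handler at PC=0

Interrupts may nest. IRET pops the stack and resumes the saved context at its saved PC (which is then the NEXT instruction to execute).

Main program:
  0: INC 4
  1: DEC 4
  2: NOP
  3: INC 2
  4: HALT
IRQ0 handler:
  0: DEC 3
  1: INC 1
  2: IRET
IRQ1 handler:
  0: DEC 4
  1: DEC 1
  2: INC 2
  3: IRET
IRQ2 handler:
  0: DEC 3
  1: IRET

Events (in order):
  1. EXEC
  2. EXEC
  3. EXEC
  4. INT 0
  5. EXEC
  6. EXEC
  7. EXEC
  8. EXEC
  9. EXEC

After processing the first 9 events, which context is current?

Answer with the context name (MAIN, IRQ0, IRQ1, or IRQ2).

Event 1 (EXEC): [MAIN] PC=0: INC 4 -> ACC=4
Event 2 (EXEC): [MAIN] PC=1: DEC 4 -> ACC=0
Event 3 (EXEC): [MAIN] PC=2: NOP
Event 4 (INT 0): INT 0 arrives: push (MAIN, PC=3), enter IRQ0 at PC=0 (depth now 1)
Event 5 (EXEC): [IRQ0] PC=0: DEC 3 -> ACC=-3
Event 6 (EXEC): [IRQ0] PC=1: INC 1 -> ACC=-2
Event 7 (EXEC): [IRQ0] PC=2: IRET -> resume MAIN at PC=3 (depth now 0)
Event 8 (EXEC): [MAIN] PC=3: INC 2 -> ACC=0
Event 9 (EXEC): [MAIN] PC=4: HALT

Answer: MAIN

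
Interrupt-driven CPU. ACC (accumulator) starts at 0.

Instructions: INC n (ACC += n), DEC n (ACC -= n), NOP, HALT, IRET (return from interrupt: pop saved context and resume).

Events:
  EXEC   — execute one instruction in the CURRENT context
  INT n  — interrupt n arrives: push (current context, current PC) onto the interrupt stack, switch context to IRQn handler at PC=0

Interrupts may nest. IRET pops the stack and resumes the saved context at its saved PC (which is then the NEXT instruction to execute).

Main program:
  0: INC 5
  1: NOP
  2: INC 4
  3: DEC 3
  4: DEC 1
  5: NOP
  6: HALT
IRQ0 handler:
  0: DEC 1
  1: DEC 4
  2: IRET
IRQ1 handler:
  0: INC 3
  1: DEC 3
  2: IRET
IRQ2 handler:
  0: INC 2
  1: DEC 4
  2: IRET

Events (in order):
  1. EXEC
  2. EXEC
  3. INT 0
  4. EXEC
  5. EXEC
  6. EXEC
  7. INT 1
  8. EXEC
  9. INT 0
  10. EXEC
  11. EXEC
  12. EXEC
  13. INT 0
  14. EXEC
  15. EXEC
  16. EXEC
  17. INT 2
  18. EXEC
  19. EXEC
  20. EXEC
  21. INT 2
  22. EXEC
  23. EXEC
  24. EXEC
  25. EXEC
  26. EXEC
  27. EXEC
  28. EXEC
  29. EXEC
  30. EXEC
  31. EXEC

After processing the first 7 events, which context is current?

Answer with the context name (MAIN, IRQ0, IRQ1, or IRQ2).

Event 1 (EXEC): [MAIN] PC=0: INC 5 -> ACC=5
Event 2 (EXEC): [MAIN] PC=1: NOP
Event 3 (INT 0): INT 0 arrives: push (MAIN, PC=2), enter IRQ0 at PC=0 (depth now 1)
Event 4 (EXEC): [IRQ0] PC=0: DEC 1 -> ACC=4
Event 5 (EXEC): [IRQ0] PC=1: DEC 4 -> ACC=0
Event 6 (EXEC): [IRQ0] PC=2: IRET -> resume MAIN at PC=2 (depth now 0)
Event 7 (INT 1): INT 1 arrives: push (MAIN, PC=2), enter IRQ1 at PC=0 (depth now 1)

Answer: IRQ1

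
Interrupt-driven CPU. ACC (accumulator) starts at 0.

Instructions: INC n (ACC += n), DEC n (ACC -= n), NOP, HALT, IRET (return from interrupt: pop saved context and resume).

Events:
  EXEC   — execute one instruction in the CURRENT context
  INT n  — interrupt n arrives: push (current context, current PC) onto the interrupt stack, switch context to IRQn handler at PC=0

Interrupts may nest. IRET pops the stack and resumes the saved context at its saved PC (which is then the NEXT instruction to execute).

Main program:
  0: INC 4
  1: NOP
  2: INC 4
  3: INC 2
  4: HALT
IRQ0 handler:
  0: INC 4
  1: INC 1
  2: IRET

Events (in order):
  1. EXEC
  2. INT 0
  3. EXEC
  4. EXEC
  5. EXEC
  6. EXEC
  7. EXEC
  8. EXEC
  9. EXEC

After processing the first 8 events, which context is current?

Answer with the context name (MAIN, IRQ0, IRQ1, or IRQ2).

Answer: MAIN

Derivation:
Event 1 (EXEC): [MAIN] PC=0: INC 4 -> ACC=4
Event 2 (INT 0): INT 0 arrives: push (MAIN, PC=1), enter IRQ0 at PC=0 (depth now 1)
Event 3 (EXEC): [IRQ0] PC=0: INC 4 -> ACC=8
Event 4 (EXEC): [IRQ0] PC=1: INC 1 -> ACC=9
Event 5 (EXEC): [IRQ0] PC=2: IRET -> resume MAIN at PC=1 (depth now 0)
Event 6 (EXEC): [MAIN] PC=1: NOP
Event 7 (EXEC): [MAIN] PC=2: INC 4 -> ACC=13
Event 8 (EXEC): [MAIN] PC=3: INC 2 -> ACC=15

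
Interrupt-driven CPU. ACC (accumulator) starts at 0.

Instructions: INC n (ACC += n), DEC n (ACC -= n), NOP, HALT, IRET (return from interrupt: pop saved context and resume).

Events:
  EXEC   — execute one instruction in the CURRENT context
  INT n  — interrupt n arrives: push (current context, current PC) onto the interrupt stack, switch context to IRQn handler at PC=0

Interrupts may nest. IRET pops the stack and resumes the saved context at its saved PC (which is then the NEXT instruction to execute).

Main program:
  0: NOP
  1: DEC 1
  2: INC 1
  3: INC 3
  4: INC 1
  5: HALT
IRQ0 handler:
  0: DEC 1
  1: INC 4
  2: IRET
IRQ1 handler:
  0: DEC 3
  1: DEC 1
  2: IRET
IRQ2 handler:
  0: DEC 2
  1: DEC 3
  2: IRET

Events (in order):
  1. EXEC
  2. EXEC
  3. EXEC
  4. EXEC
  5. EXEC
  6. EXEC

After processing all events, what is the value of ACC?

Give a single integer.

Event 1 (EXEC): [MAIN] PC=0: NOP
Event 2 (EXEC): [MAIN] PC=1: DEC 1 -> ACC=-1
Event 3 (EXEC): [MAIN] PC=2: INC 1 -> ACC=0
Event 4 (EXEC): [MAIN] PC=3: INC 3 -> ACC=3
Event 5 (EXEC): [MAIN] PC=4: INC 1 -> ACC=4
Event 6 (EXEC): [MAIN] PC=5: HALT

Answer: 4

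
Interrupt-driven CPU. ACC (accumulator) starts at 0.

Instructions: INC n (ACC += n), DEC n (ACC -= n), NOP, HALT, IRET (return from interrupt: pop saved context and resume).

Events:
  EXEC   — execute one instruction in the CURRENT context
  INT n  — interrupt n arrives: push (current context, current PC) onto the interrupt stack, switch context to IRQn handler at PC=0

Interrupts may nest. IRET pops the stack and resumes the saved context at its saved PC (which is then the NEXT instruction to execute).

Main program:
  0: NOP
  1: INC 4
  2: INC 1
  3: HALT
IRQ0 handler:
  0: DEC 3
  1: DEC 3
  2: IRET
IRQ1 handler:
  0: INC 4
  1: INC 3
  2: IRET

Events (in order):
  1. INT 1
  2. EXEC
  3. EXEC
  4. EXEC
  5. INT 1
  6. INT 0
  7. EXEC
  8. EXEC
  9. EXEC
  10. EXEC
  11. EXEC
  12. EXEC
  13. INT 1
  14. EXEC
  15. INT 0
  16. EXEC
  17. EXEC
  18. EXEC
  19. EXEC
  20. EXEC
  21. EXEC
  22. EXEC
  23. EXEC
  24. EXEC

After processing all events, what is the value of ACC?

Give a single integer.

Event 1 (INT 1): INT 1 arrives: push (MAIN, PC=0), enter IRQ1 at PC=0 (depth now 1)
Event 2 (EXEC): [IRQ1] PC=0: INC 4 -> ACC=4
Event 3 (EXEC): [IRQ1] PC=1: INC 3 -> ACC=7
Event 4 (EXEC): [IRQ1] PC=2: IRET -> resume MAIN at PC=0 (depth now 0)
Event 5 (INT 1): INT 1 arrives: push (MAIN, PC=0), enter IRQ1 at PC=0 (depth now 1)
Event 6 (INT 0): INT 0 arrives: push (IRQ1, PC=0), enter IRQ0 at PC=0 (depth now 2)
Event 7 (EXEC): [IRQ0] PC=0: DEC 3 -> ACC=4
Event 8 (EXEC): [IRQ0] PC=1: DEC 3 -> ACC=1
Event 9 (EXEC): [IRQ0] PC=2: IRET -> resume IRQ1 at PC=0 (depth now 1)
Event 10 (EXEC): [IRQ1] PC=0: INC 4 -> ACC=5
Event 11 (EXEC): [IRQ1] PC=1: INC 3 -> ACC=8
Event 12 (EXEC): [IRQ1] PC=2: IRET -> resume MAIN at PC=0 (depth now 0)
Event 13 (INT 1): INT 1 arrives: push (MAIN, PC=0), enter IRQ1 at PC=0 (depth now 1)
Event 14 (EXEC): [IRQ1] PC=0: INC 4 -> ACC=12
Event 15 (INT 0): INT 0 arrives: push (IRQ1, PC=1), enter IRQ0 at PC=0 (depth now 2)
Event 16 (EXEC): [IRQ0] PC=0: DEC 3 -> ACC=9
Event 17 (EXEC): [IRQ0] PC=1: DEC 3 -> ACC=6
Event 18 (EXEC): [IRQ0] PC=2: IRET -> resume IRQ1 at PC=1 (depth now 1)
Event 19 (EXEC): [IRQ1] PC=1: INC 3 -> ACC=9
Event 20 (EXEC): [IRQ1] PC=2: IRET -> resume MAIN at PC=0 (depth now 0)
Event 21 (EXEC): [MAIN] PC=0: NOP
Event 22 (EXEC): [MAIN] PC=1: INC 4 -> ACC=13
Event 23 (EXEC): [MAIN] PC=2: INC 1 -> ACC=14
Event 24 (EXEC): [MAIN] PC=3: HALT

Answer: 14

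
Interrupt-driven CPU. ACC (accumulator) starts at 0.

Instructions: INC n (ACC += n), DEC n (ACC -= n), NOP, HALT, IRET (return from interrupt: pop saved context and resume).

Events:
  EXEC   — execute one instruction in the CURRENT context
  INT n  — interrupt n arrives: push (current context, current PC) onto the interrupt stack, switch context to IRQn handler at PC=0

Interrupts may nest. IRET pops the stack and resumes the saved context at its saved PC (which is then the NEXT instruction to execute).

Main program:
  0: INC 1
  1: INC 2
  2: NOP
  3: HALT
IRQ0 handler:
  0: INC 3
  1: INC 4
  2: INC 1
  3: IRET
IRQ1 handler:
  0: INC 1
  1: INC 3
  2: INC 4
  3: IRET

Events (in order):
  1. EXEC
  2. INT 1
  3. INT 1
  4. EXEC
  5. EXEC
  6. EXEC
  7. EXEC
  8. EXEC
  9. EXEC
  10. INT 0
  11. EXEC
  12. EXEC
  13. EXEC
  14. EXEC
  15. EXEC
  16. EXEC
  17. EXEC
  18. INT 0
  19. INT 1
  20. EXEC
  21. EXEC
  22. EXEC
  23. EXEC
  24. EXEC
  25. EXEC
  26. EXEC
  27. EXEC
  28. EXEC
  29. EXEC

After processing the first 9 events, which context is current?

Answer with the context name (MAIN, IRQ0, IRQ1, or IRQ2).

Event 1 (EXEC): [MAIN] PC=0: INC 1 -> ACC=1
Event 2 (INT 1): INT 1 arrives: push (MAIN, PC=1), enter IRQ1 at PC=0 (depth now 1)
Event 3 (INT 1): INT 1 arrives: push (IRQ1, PC=0), enter IRQ1 at PC=0 (depth now 2)
Event 4 (EXEC): [IRQ1] PC=0: INC 1 -> ACC=2
Event 5 (EXEC): [IRQ1] PC=1: INC 3 -> ACC=5
Event 6 (EXEC): [IRQ1] PC=2: INC 4 -> ACC=9
Event 7 (EXEC): [IRQ1] PC=3: IRET -> resume IRQ1 at PC=0 (depth now 1)
Event 8 (EXEC): [IRQ1] PC=0: INC 1 -> ACC=10
Event 9 (EXEC): [IRQ1] PC=1: INC 3 -> ACC=13

Answer: IRQ1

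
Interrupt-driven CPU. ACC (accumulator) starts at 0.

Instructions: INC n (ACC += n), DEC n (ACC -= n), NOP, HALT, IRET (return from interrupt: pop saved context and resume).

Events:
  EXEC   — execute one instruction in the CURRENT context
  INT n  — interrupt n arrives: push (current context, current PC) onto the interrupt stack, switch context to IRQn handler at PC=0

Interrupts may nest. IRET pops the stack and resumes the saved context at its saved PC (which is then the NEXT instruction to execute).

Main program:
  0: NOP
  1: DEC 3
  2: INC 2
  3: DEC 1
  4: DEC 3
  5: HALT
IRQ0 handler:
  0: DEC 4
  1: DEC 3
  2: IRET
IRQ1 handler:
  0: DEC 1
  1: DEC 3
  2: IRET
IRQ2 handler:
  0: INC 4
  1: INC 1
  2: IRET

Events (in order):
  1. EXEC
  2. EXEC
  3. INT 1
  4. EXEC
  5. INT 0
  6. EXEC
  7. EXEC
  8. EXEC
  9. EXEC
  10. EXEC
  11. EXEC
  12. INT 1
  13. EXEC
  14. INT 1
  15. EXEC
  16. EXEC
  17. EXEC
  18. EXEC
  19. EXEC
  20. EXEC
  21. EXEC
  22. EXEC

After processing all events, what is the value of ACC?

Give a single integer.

Answer: -24

Derivation:
Event 1 (EXEC): [MAIN] PC=0: NOP
Event 2 (EXEC): [MAIN] PC=1: DEC 3 -> ACC=-3
Event 3 (INT 1): INT 1 arrives: push (MAIN, PC=2), enter IRQ1 at PC=0 (depth now 1)
Event 4 (EXEC): [IRQ1] PC=0: DEC 1 -> ACC=-4
Event 5 (INT 0): INT 0 arrives: push (IRQ1, PC=1), enter IRQ0 at PC=0 (depth now 2)
Event 6 (EXEC): [IRQ0] PC=0: DEC 4 -> ACC=-8
Event 7 (EXEC): [IRQ0] PC=1: DEC 3 -> ACC=-11
Event 8 (EXEC): [IRQ0] PC=2: IRET -> resume IRQ1 at PC=1 (depth now 1)
Event 9 (EXEC): [IRQ1] PC=1: DEC 3 -> ACC=-14
Event 10 (EXEC): [IRQ1] PC=2: IRET -> resume MAIN at PC=2 (depth now 0)
Event 11 (EXEC): [MAIN] PC=2: INC 2 -> ACC=-12
Event 12 (INT 1): INT 1 arrives: push (MAIN, PC=3), enter IRQ1 at PC=0 (depth now 1)
Event 13 (EXEC): [IRQ1] PC=0: DEC 1 -> ACC=-13
Event 14 (INT 1): INT 1 arrives: push (IRQ1, PC=1), enter IRQ1 at PC=0 (depth now 2)
Event 15 (EXEC): [IRQ1] PC=0: DEC 1 -> ACC=-14
Event 16 (EXEC): [IRQ1] PC=1: DEC 3 -> ACC=-17
Event 17 (EXEC): [IRQ1] PC=2: IRET -> resume IRQ1 at PC=1 (depth now 1)
Event 18 (EXEC): [IRQ1] PC=1: DEC 3 -> ACC=-20
Event 19 (EXEC): [IRQ1] PC=2: IRET -> resume MAIN at PC=3 (depth now 0)
Event 20 (EXEC): [MAIN] PC=3: DEC 1 -> ACC=-21
Event 21 (EXEC): [MAIN] PC=4: DEC 3 -> ACC=-24
Event 22 (EXEC): [MAIN] PC=5: HALT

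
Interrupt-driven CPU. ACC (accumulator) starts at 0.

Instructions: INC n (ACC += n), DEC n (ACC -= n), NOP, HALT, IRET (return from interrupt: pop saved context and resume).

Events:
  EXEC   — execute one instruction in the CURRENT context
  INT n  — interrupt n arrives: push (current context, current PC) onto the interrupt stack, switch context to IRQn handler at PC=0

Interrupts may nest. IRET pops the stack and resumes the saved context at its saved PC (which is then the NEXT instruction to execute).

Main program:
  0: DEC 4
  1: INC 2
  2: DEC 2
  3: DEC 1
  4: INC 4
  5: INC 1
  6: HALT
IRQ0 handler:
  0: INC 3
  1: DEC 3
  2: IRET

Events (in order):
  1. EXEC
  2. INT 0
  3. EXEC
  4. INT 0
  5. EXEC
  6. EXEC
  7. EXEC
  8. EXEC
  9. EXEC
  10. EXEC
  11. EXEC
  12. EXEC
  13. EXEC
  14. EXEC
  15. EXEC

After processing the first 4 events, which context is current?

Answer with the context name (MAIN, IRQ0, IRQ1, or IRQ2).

Event 1 (EXEC): [MAIN] PC=0: DEC 4 -> ACC=-4
Event 2 (INT 0): INT 0 arrives: push (MAIN, PC=1), enter IRQ0 at PC=0 (depth now 1)
Event 3 (EXEC): [IRQ0] PC=0: INC 3 -> ACC=-1
Event 4 (INT 0): INT 0 arrives: push (IRQ0, PC=1), enter IRQ0 at PC=0 (depth now 2)

Answer: IRQ0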